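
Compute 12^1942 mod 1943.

927

12^1 ≡ 12 (mod 1943)
12^2 ≡ 12^2 = 144 ≡ 144 (mod 1943)
12^4 ≡ 144^2 = 20736 ≡ 1306 (mod 1943)
12^8 ≡ 1306^2 = 1705636 ≡ 1625 (mod 1943)
12^16 ≡ 1625^2 = 2640625 ≡ 88 (mod 1943)
12^32 ≡ 88^2 = 7744 ≡ 1915 (mod 1943)
12^64 ≡ 1915^2 = 3667225 ≡ 784 (mod 1943)
12^128 ≡ 784^2 = 614656 ≡ 668 (mod 1943)
12^256 ≡ 668^2 = 446224 ≡ 1277 (mod 1943)
12^512 ≡ 1277^2 = 1630729 ≡ 552 (mod 1943)
12^1024 ≡ 552^2 = 304704 ≡ 1596 (mod 1943)
1942 = 1024 + 512 + 256 + 128 + 16 + 4 + 2 in binary powers of 2.
So 12^1942 ≡ 1596 · 552 · 1277 · 668 · 88 · 1306 · 144 ≡ 927 (mod 1943).
Since 927 ≠ 1, base 12 is a Fermat witness: 1943 is composite.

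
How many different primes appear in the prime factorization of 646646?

646646 = 2 · 323323
323323 = 7 · 46189
46189 = 11 · 4199
4199 = 13 · 323
323 = 17 · 19
646646 = 2 · 7 · 11 · 13 · 17 · 19, which has 6 distinct prime factors.

6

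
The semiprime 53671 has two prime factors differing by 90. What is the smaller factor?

Since p = q + 90, we have 53671 = q(q + 90), so q² + 90q − 53671 = 0.
Discriminant: 90² + 4·53671 = 8100 + 214684 = 222784; √222784 = 472.
q = (−90 + 472)/2 = 191, and p = q + 90 = 281.
Check: 191 · 281 = 53671.

191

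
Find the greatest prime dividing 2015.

2015 = 5 · 403
403 = 13 · 31
31 is prime.
So 2015 = 5 · 13 · 31; the largest prime factor is 31.

31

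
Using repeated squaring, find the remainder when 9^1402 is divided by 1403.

9^1 ≡ 9 (mod 1403)
9^2 ≡ 9^2 = 81 ≡ 81 (mod 1403)
9^4 ≡ 81^2 = 6561 ≡ 949 (mod 1403)
9^8 ≡ 949^2 = 900601 ≡ 1278 (mod 1403)
9^16 ≡ 1278^2 = 1633284 ≡ 192 (mod 1403)
9^32 ≡ 192^2 = 36864 ≡ 386 (mod 1403)
9^64 ≡ 386^2 = 148996 ≡ 278 (mod 1403)
9^128 ≡ 278^2 = 77284 ≡ 119 (mod 1403)
9^256 ≡ 119^2 = 14161 ≡ 131 (mod 1403)
9^512 ≡ 131^2 = 17161 ≡ 325 (mod 1403)
9^1024 ≡ 325^2 = 105625 ≡ 400 (mod 1403)
1402 = 1024 + 256 + 64 + 32 + 16 + 8 + 2 in binary powers of 2.
So 9^1402 ≡ 400 · 131 · 278 · 386 · 192 · 1278 · 81 ≡ 813 (mod 1403).
Since 813 ≠ 1, base 9 is a Fermat witness: 1403 is composite.

813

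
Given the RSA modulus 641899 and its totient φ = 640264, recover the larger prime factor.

983

φ(n) = (p−1)(q−1) = n − (p+q) + 1, so p + q = 641899 − 640264 + 1 = 1636.
p and q are the roots of t² − 1636t + 641899 = 0.
Discriminant: 1636² − 4·641899 = 2676496 − 2567596 = 108900; √108900 = 330.
q = (1636 − 330)/2 = 653, p = (1636 + 330)/2 = 983.
Check: 653 · 983 = 641899.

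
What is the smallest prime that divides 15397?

89

15397 is odd.
Digit sum 25, not divisible by 3.
Ends in 7: not divisible by 5.
7: 15397 = 7·2199 + 4
11: 15397 = 11·1399 + 8
13: 15397 = 13·1184 + 5
17: 15397 = 17·905 + 12
19: 15397 = 19·810 + 7
23: 15397 = 23·669 + 10
29: 15397 = 29·530 + 27
31: 15397 = 31·496 + 21
37: 15397 = 37·416 + 5
41: 15397 = 41·375 + 22
43: 15397 = 43·358 + 3
47: 15397 = 47·327 + 28
53: 15397 = 53·290 + 27
59: 15397 = 59·260 + 57
61: 15397 = 61·252 + 25
67: 15397 = 67·229 + 54
71: 15397 = 71·216 + 61
73: 15397 = 73·210 + 67
79: 15397 = 79·194 + 71
83: 15397 = 83·185 + 42
89: 15397 = 89·173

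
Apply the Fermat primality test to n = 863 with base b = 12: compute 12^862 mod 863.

1

12^1 ≡ 12 (mod 863)
12^2 ≡ 12^2 = 144 ≡ 144 (mod 863)
12^4 ≡ 144^2 = 20736 ≡ 24 (mod 863)
12^8 ≡ 24^2 = 576 ≡ 576 (mod 863)
12^16 ≡ 576^2 = 331776 ≡ 384 (mod 863)
12^32 ≡ 384^2 = 147456 ≡ 746 (mod 863)
12^64 ≡ 746^2 = 556516 ≡ 744 (mod 863)
12^128 ≡ 744^2 = 553536 ≡ 353 (mod 863)
12^256 ≡ 353^2 = 124609 ≡ 337 (mod 863)
12^512 ≡ 337^2 = 113569 ≡ 516 (mod 863)
862 = 512 + 256 + 64 + 16 + 8 + 4 + 2 in binary powers of 2.
So 12^862 ≡ 516 · 337 · 744 · 384 · 576 · 24 · 144 ≡ 1 (mod 863).
Since the result is 1, base 12 gives no evidence that 863 is composite.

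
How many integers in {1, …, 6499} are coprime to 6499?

Factor: 6499 = 67 · 97.
φ(6499) = (67−1) · (97−1) = 66 · 96 = 6336.

6336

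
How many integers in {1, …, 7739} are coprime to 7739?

7560

Factor: 7739 = 71 · 109.
φ(7739) = (71−1) · (109−1) = 70 · 108 = 7560.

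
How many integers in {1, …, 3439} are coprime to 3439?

3240

Factor: 3439 = 19 · 181.
φ(3439) = (19−1) · (181−1) = 18 · 180 = 3240.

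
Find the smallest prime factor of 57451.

57451 is odd.
Digit sum 22, not divisible by 3.
Ends in 1: not divisible by 5.
7: 57451 = 7·8207 + 2
11: 57451 = 11·5222 + 9
13: 57451 = 13·4419 + 4
17: 57451 = 17·3379 + 8
19: 57451 = 19·3023 + 14
23: 57451 = 23·2497 + 20
29: 57451 = 29·1981 + 2
31: 57451 = 31·1853 + 8
37: 57451 = 37·1552 + 27
41: 57451 = 41·1401 + 10
43: 57451 = 43·1336 + 3
47: 57451 = 47·1222 + 17
53: 57451 = 53·1083 + 52
59: 57451 = 59·973 + 44
61: 57451 = 61·941 + 50
67: 57451 = 67·857 + 32
71: 57451 = 71·809 + 12
73: 57451 = 73·787

73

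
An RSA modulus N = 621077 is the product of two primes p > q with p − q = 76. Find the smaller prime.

751

Since p = q + 76, we have 621077 = q(q + 76), so q² + 76q − 621077 = 0.
Discriminant: 76² + 4·621077 = 5776 + 2484308 = 2490084; √2490084 = 1578.
q = (−76 + 1578)/2 = 751, and p = q + 76 = 827.
Check: 751 · 827 = 621077.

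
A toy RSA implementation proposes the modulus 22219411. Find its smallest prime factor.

67

22219411 is odd.
Digit sum 22, not divisible by 3.
Ends in 1: not divisible by 5.
7: 22219411 = 7·3174201 + 4
11: 22219411 = 11·2019946 + 5
13: 22219411 = 13·1709185 + 6
17: 22219411 = 17·1307024 + 3
19: 22219411 = 19·1169442 + 13
23: 22219411 = 23·966061 + 8
29: 22219411 = 29·766186 + 17
31: 22219411 = 31·716755 + 6
37: 22219411 = 37·600524 + 23
41: 22219411 = 41·541936 + 35
43: 22219411 = 43·516730 + 21
47: 22219411 = 47·472753 + 20
53: 22219411 = 53·419234 + 9
59: 22219411 = 59·376600 + 11
61: 22219411 = 61·364252 + 39
67: 22219411 = 67·331633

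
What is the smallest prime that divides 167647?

167647 is odd.
Digit sum 31, not divisible by 3.
Ends in 7: not divisible by 5.
7: 167647 = 7·23949 + 4
11: 167647 = 11·15240 + 7
13: 167647 = 13·12895 + 12
17: 167647 = 17·9861 + 10
19: 167647 = 19·8823 + 10
23: 167647 = 23·7289

23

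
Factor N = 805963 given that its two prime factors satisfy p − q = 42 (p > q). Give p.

Since p = q + 42, we have 805963 = q(q + 42), so q² + 42q − 805963 = 0.
Discriminant: 42² + 4·805963 = 1764 + 3223852 = 3225616; √3225616 = 1796.
q = (−42 + 1796)/2 = 877, and p = q + 42 = 919.
Check: 877 · 919 = 805963.

919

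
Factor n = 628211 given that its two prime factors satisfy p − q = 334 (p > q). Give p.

Since p = q + 334, we have 628211 = q(q + 334), so q² + 334q − 628211 = 0.
Discriminant: 334² + 4·628211 = 111556 + 2512844 = 2624400; √2624400 = 1620.
q = (−334 + 1620)/2 = 643, and p = q + 334 = 977.
Check: 643 · 977 = 628211.

977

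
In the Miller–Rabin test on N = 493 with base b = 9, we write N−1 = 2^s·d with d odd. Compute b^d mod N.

457

493 − 1 = 492 = 2^2 · 123, so d = 123.
9^1 ≡ 9 (mod 493)
9^2 ≡ 9^2 = 81 ≡ 81 (mod 493)
9^4 ≡ 81^2 = 6561 ≡ 152 (mod 493)
9^8 ≡ 152^2 = 23104 ≡ 426 (mod 493)
9^16 ≡ 426^2 = 181476 ≡ 52 (mod 493)
9^32 ≡ 52^2 = 2704 ≡ 239 (mod 493)
9^64 ≡ 239^2 = 57121 ≡ 426 (mod 493)
123 = 64 + 32 + 16 + 8 + 2 + 1 in binary powers of 2.
So 9^123 ≡ 426 · 239 · 52 · 426 · 81 · 9 ≡ 457 (mod 493).
Squaring chain: 457 → 310; never reaches −1, so base 9 is a Miller–Rabin witness that 493 is composite.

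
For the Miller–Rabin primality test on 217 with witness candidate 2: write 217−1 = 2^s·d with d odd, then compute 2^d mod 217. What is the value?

190

217 − 1 = 216 = 2^3 · 27, so d = 27.
2^1 ≡ 2 (mod 217)
2^2 ≡ 2^2 = 4 ≡ 4 (mod 217)
2^4 ≡ 4^2 = 16 ≡ 16 (mod 217)
2^8 ≡ 16^2 = 256 ≡ 39 (mod 217)
2^16 ≡ 39^2 = 1521 ≡ 2 (mod 217)
27 = 16 + 8 + 2 + 1 in binary powers of 2.
So 2^27 ≡ 2 · 39 · 4 · 2 ≡ 190 (mod 217).
Squaring chain: 190 → 78 → 8; never reaches −1, so base 2 is a Miller–Rabin witness that 217 is composite.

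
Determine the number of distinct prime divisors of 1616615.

1616615 = 5 · 323323
323323 = 7 · 46189
46189 = 11 · 4199
4199 = 13 · 323
323 = 17 · 19
1616615 = 5 · 7 · 11 · 13 · 17 · 19, which has 6 distinct prime factors.

6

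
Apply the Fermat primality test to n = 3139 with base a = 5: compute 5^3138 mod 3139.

5^1 ≡ 5 (mod 3139)
5^2 ≡ 5^2 = 25 ≡ 25 (mod 3139)
5^4 ≡ 25^2 = 625 ≡ 625 (mod 3139)
5^8 ≡ 625^2 = 390625 ≡ 1389 (mod 3139)
5^16 ≡ 1389^2 = 1929321 ≡ 1975 (mod 3139)
5^32 ≡ 1975^2 = 3900625 ≡ 1987 (mod 3139)
5^64 ≡ 1987^2 = 3948169 ≡ 2446 (mod 3139)
5^128 ≡ 2446^2 = 5982916 ≡ 3121 (mod 3139)
5^256 ≡ 3121^2 = 9740641 ≡ 324 (mod 3139)
5^512 ≡ 324^2 = 104976 ≡ 1389 (mod 3139)
5^1024 ≡ 1389^2 = 1929321 ≡ 1975 (mod 3139)
5^2048 ≡ 1975^2 = 3900625 ≡ 1987 (mod 3139)
3138 = 2048 + 1024 + 64 + 2 in binary powers of 2.
So 5^3138 ≡ 1987 · 1975 · 2446 · 25 ≡ 1311 (mod 3139).
Since 1311 ≠ 1, base 5 is a Fermat witness: 3139 is composite.

1311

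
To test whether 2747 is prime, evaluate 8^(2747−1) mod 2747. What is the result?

1958

8^1 ≡ 8 (mod 2747)
8^2 ≡ 8^2 = 64 ≡ 64 (mod 2747)
8^4 ≡ 64^2 = 4096 ≡ 1349 (mod 2747)
8^8 ≡ 1349^2 = 1819801 ≡ 1287 (mod 2747)
8^16 ≡ 1287^2 = 1656369 ≡ 2675 (mod 2747)
8^32 ≡ 2675^2 = 7155625 ≡ 2437 (mod 2747)
8^64 ≡ 2437^2 = 5938969 ≡ 2702 (mod 2747)
8^128 ≡ 2702^2 = 7300804 ≡ 2025 (mod 2747)
8^256 ≡ 2025^2 = 4100625 ≡ 2101 (mod 2747)
8^512 ≡ 2101^2 = 4414201 ≡ 2519 (mod 2747)
8^1024 ≡ 2519^2 = 6345361 ≡ 2538 (mod 2747)
8^2048 ≡ 2538^2 = 6441444 ≡ 2476 (mod 2747)
2746 = 2048 + 512 + 128 + 32 + 16 + 8 + 2 in binary powers of 2.
So 8^2746 ≡ 2476 · 2519 · 2025 · 2437 · 2675 · 1287 · 64 ≡ 1958 (mod 2747).
Since 1958 ≠ 1, base 8 is a Fermat witness: 2747 is composite.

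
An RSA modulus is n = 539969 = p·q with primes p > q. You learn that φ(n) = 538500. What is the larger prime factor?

φ(n) = (p−1)(q−1) = n − (p+q) + 1, so p + q = 539969 − 538500 + 1 = 1470.
p and q are the roots of t² − 1470t + 539969 = 0.
Discriminant: 1470² − 4·539969 = 2160900 − 2159876 = 1024; √1024 = 32.
q = (1470 − 32)/2 = 719, p = (1470 + 32)/2 = 751.
Check: 719 · 751 = 539969.

751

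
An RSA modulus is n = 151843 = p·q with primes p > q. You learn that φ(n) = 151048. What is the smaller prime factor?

φ(n) = (p−1)(q−1) = n − (p+q) + 1, so p + q = 151843 − 151048 + 1 = 796.
p and q are the roots of t² − 796t + 151843 = 0.
Discriminant: 796² − 4·151843 = 633616 − 607372 = 26244; √26244 = 162.
q = (796 − 162)/2 = 317, p = (796 + 162)/2 = 479.
Check: 317 · 479 = 151843.

317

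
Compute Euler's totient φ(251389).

234000

Factor: 251389 = 19 · 101 · 131.
φ(251389) = (19−1) · (101−1) · (131−1) = 18 · 100 · 130 = 234000.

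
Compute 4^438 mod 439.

4^1 ≡ 4 (mod 439)
4^2 ≡ 4^2 = 16 ≡ 16 (mod 439)
4^4 ≡ 16^2 = 256 ≡ 256 (mod 439)
4^8 ≡ 256^2 = 65536 ≡ 125 (mod 439)
4^16 ≡ 125^2 = 15625 ≡ 260 (mod 439)
4^32 ≡ 260^2 = 67600 ≡ 433 (mod 439)
4^64 ≡ 433^2 = 187489 ≡ 36 (mod 439)
4^128 ≡ 36^2 = 1296 ≡ 418 (mod 439)
4^256 ≡ 418^2 = 174724 ≡ 2 (mod 439)
438 = 256 + 128 + 32 + 16 + 4 + 2 in binary powers of 2.
So 4^438 ≡ 2 · 418 · 433 · 260 · 256 · 16 ≡ 1 (mod 439).
Since the result is 1, base 4 gives no evidence that 439 is composite.

1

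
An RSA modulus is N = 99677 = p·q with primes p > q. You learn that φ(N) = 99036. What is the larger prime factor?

φ(n) = (p−1)(q−1) = n − (p+q) + 1, so p + q = 99677 − 99036 + 1 = 642.
p and q are the roots of t² − 642t + 99677 = 0.
Discriminant: 642² − 4·99677 = 412164 − 398708 = 13456; √13456 = 116.
q = (642 − 116)/2 = 263, p = (642 + 116)/2 = 379.
Check: 263 · 379 = 99677.

379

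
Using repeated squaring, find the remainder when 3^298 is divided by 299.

3^1 ≡ 3 (mod 299)
3^2 ≡ 3^2 = 9 ≡ 9 (mod 299)
3^4 ≡ 9^2 = 81 ≡ 81 (mod 299)
3^8 ≡ 81^2 = 6561 ≡ 282 (mod 299)
3^16 ≡ 282^2 = 79524 ≡ 289 (mod 299)
3^32 ≡ 289^2 = 83521 ≡ 100 (mod 299)
3^64 ≡ 100^2 = 10000 ≡ 133 (mod 299)
3^128 ≡ 133^2 = 17689 ≡ 48 (mod 299)
3^256 ≡ 48^2 = 2304 ≡ 211 (mod 299)
298 = 256 + 32 + 8 + 2 in binary powers of 2.
So 3^298 ≡ 211 · 100 · 282 · 9 ≡ 3 (mod 299).
Since 3 ≠ 1, base 3 is a Fermat witness: 299 is composite.

3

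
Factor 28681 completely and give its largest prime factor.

43

28681 = 23 · 1247
1247 = 29 · 43
43 is prime.
So 28681 = 23 · 29 · 43; the largest prime factor is 43.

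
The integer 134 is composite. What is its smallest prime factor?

134 is even: 2 divides it.

2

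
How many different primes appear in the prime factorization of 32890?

5

32890 = 2 · 16445
16445 = 5 · 3289
3289 = 11 · 299
299 = 13 · 23
32890 = 2 · 5 · 11 · 13 · 23, which has 5 distinct prime factors.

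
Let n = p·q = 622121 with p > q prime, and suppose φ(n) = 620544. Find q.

769

φ(n) = (p−1)(q−1) = n − (p+q) + 1, so p + q = 622121 − 620544 + 1 = 1578.
p and q are the roots of t² − 1578t + 622121 = 0.
Discriminant: 1578² − 4·622121 = 2490084 − 2488484 = 1600; √1600 = 40.
q = (1578 − 40)/2 = 769, p = (1578 + 40)/2 = 809.
Check: 769 · 809 = 622121.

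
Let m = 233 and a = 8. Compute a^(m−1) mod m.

8^1 ≡ 8 (mod 233)
8^2 ≡ 8^2 = 64 ≡ 64 (mod 233)
8^4 ≡ 64^2 = 4096 ≡ 135 (mod 233)
8^8 ≡ 135^2 = 18225 ≡ 51 (mod 233)
8^16 ≡ 51^2 = 2601 ≡ 38 (mod 233)
8^32 ≡ 38^2 = 1444 ≡ 46 (mod 233)
8^64 ≡ 46^2 = 2116 ≡ 19 (mod 233)
8^128 ≡ 19^2 = 361 ≡ 128 (mod 233)
232 = 128 + 64 + 32 + 8 in binary powers of 2.
So 8^232 ≡ 128 · 19 · 46 · 51 ≡ 1 (mod 233).
Since the result is 1, base 8 gives no evidence that 233 is composite.

1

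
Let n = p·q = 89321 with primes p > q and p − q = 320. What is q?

179

Since p = q + 320, we have 89321 = q(q + 320), so q² + 320q − 89321 = 0.
Discriminant: 320² + 4·89321 = 102400 + 357284 = 459684; √459684 = 678.
q = (−320 + 678)/2 = 179, and p = q + 320 = 499.
Check: 179 · 499 = 89321.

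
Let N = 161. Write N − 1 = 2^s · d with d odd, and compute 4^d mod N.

58

161 − 1 = 160 = 2^5 · 5, so d = 5.
4^1 ≡ 4 (mod 161)
4^2 ≡ 4^2 = 16 ≡ 16 (mod 161)
4^4 ≡ 16^2 = 256 ≡ 95 (mod 161)
5 = 4 + 1 in binary powers of 2.
So 4^5 ≡ 95 · 4 ≡ 58 (mod 161).
Squaring chain: 58 → 144 → 128 → 123 → 156; never reaches −1, so base 4 is a Miller–Rabin witness that 161 is composite.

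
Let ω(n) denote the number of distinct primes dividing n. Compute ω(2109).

3

2109 = 3 · 703
703 = 19 · 37
2109 = 3 · 19 · 37, which has 3 distinct prime factors.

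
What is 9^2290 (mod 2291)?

9^1 ≡ 9 (mod 2291)
9^2 ≡ 9^2 = 81 ≡ 81 (mod 2291)
9^4 ≡ 81^2 = 6561 ≡ 1979 (mod 2291)
9^8 ≡ 1979^2 = 3916441 ≡ 1122 (mod 2291)
9^16 ≡ 1122^2 = 1258884 ≡ 1125 (mod 2291)
9^32 ≡ 1125^2 = 1265625 ≡ 993 (mod 2291)
9^64 ≡ 993^2 = 986049 ≡ 919 (mod 2291)
9^128 ≡ 919^2 = 844561 ≡ 1473 (mod 2291)
9^256 ≡ 1473^2 = 2169729 ≡ 152 (mod 2291)
9^512 ≡ 152^2 = 23104 ≡ 194 (mod 2291)
9^1024 ≡ 194^2 = 37636 ≡ 980 (mod 2291)
9^2048 ≡ 980^2 = 960400 ≡ 471 (mod 2291)
2290 = 2048 + 128 + 64 + 32 + 16 + 2 in binary powers of 2.
So 9^2290 ≡ 471 · 1473 · 919 · 993 · 1125 · 81 ≡ 426 (mod 2291).
Since 426 ≠ 1, base 9 is a Fermat witness: 2291 is composite.

426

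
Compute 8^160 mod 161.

36

8^1 ≡ 8 (mod 161)
8^2 ≡ 8^2 = 64 ≡ 64 (mod 161)
8^4 ≡ 64^2 = 4096 ≡ 71 (mod 161)
8^8 ≡ 71^2 = 5041 ≡ 50 (mod 161)
8^16 ≡ 50^2 = 2500 ≡ 85 (mod 161)
8^32 ≡ 85^2 = 7225 ≡ 141 (mod 161)
8^64 ≡ 141^2 = 19881 ≡ 78 (mod 161)
8^128 ≡ 78^2 = 6084 ≡ 127 (mod 161)
160 = 128 + 32 in binary powers of 2.
So 8^160 ≡ 127 · 141 ≡ 36 (mod 161).
Since 36 ≠ 1, base 8 is a Fermat witness: 161 is composite.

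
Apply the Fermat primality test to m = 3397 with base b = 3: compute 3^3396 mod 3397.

3^1 ≡ 3 (mod 3397)
3^2 ≡ 3^2 = 9 ≡ 9 (mod 3397)
3^4 ≡ 9^2 = 81 ≡ 81 (mod 3397)
3^8 ≡ 81^2 = 6561 ≡ 3164 (mod 3397)
3^16 ≡ 3164^2 = 10010896 ≡ 3334 (mod 3397)
3^32 ≡ 3334^2 = 11115556 ≡ 572 (mod 3397)
3^64 ≡ 572^2 = 327184 ≡ 1072 (mod 3397)
3^128 ≡ 1072^2 = 1149184 ≡ 998 (mod 3397)
3^256 ≡ 998^2 = 996004 ≡ 683 (mod 3397)
3^512 ≡ 683^2 = 466489 ≡ 1100 (mod 3397)
3^1024 ≡ 1100^2 = 1210000 ≡ 668 (mod 3397)
3^2048 ≡ 668^2 = 446224 ≡ 1217 (mod 3397)
3396 = 2048 + 1024 + 256 + 64 + 4 in binary powers of 2.
So 3^3396 ≡ 1217 · 668 · 683 · 1072 · 81 ≡ 2343 (mod 3397).
Since 2343 ≠ 1, base 3 is a Fermat witness: 3397 is composite.

2343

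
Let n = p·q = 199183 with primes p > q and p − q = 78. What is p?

Since p = q + 78, we have 199183 = q(q + 78), so q² + 78q − 199183 = 0.
Discriminant: 78² + 4·199183 = 6084 + 796732 = 802816; √802816 = 896.
q = (−78 + 896)/2 = 409, and p = q + 78 = 487.
Check: 409 · 487 = 199183.

487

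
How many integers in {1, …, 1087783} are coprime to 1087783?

1053048

Factor: 1087783 = 59 · 103 · 179.
φ(1087783) = (59−1) · (103−1) · (179−1) = 58 · 102 · 178 = 1053048.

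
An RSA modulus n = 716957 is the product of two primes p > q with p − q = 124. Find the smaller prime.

Since p = q + 124, we have 716957 = q(q + 124), so q² + 124q − 716957 = 0.
Discriminant: 124² + 4·716957 = 15376 + 2867828 = 2883204; √2883204 = 1698.
q = (−124 + 1698)/2 = 787, and p = q + 124 = 911.
Check: 787 · 911 = 716957.

787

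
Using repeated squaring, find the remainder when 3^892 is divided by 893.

852

3^1 ≡ 3 (mod 893)
3^2 ≡ 3^2 = 9 ≡ 9 (mod 893)
3^4 ≡ 9^2 = 81 ≡ 81 (mod 893)
3^8 ≡ 81^2 = 6561 ≡ 310 (mod 893)
3^16 ≡ 310^2 = 96100 ≡ 549 (mod 893)
3^32 ≡ 549^2 = 301401 ≡ 460 (mod 893)
3^64 ≡ 460^2 = 211600 ≡ 852 (mod 893)
3^128 ≡ 852^2 = 725904 ≡ 788 (mod 893)
3^256 ≡ 788^2 = 620944 ≡ 309 (mod 893)
3^512 ≡ 309^2 = 95481 ≡ 823 (mod 893)
892 = 512 + 256 + 64 + 32 + 16 + 8 + 4 in binary powers of 2.
So 3^892 ≡ 823 · 309 · 852 · 460 · 549 · 310 · 81 ≡ 852 (mod 893).
Since 852 ≠ 1, base 3 is a Fermat witness: 893 is composite.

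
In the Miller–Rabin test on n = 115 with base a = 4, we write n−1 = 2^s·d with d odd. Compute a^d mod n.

115 − 1 = 114 = 2^1 · 57, so d = 57.
4^1 ≡ 4 (mod 115)
4^2 ≡ 4^2 = 16 ≡ 16 (mod 115)
4^4 ≡ 16^2 = 256 ≡ 26 (mod 115)
4^8 ≡ 26^2 = 676 ≡ 101 (mod 115)
4^16 ≡ 101^2 = 10201 ≡ 81 (mod 115)
4^32 ≡ 81^2 = 6561 ≡ 6 (mod 115)
57 = 32 + 16 + 8 + 1 in binary powers of 2.
So 4^57 ≡ 6 · 81 · 101 · 4 ≡ 39 (mod 115).
Squaring chain: 39; never reaches −1, so base 4 is a Miller–Rabin witness that 115 is composite.

39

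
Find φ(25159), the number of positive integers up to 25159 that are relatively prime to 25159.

24840

Factor: 25159 = 139 · 181.
φ(25159) = (139−1) · (181−1) = 138 · 180 = 24840.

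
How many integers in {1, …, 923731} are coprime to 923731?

895488

Factor: 923731 = 89 · 97 · 107.
φ(923731) = (89−1) · (97−1) · (107−1) = 88 · 96 · 106 = 895488.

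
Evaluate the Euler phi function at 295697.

Factor: 295697 = 19 · 79 · 197.
φ(295697) = (19−1) · (79−1) · (197−1) = 18 · 78 · 196 = 275184.

275184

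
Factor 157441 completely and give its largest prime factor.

89

157441 = 29 · 5429
5429 = 61 · 89
89 is prime.
So 157441 = 29 · 61 · 89; the largest prime factor is 89.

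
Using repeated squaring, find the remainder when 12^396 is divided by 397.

12^1 ≡ 12 (mod 397)
12^2 ≡ 12^2 = 144 ≡ 144 (mod 397)
12^4 ≡ 144^2 = 20736 ≡ 92 (mod 397)
12^8 ≡ 92^2 = 8464 ≡ 127 (mod 397)
12^16 ≡ 127^2 = 16129 ≡ 249 (mod 397)
12^32 ≡ 249^2 = 62001 ≡ 69 (mod 397)
12^64 ≡ 69^2 = 4761 ≡ 394 (mod 397)
12^128 ≡ 394^2 = 155236 ≡ 9 (mod 397)
12^256 ≡ 9^2 = 81 ≡ 81 (mod 397)
396 = 256 + 128 + 8 + 4 in binary powers of 2.
So 12^396 ≡ 81 · 9 · 127 · 92 ≡ 1 (mod 397).
Since the result is 1, base 12 gives no evidence that 397 is composite.

1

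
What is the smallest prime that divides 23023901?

23023901 is odd.
Digit sum 20, not divisible by 3.
Ends in 1: not divisible by 5.
7: 23023901 = 7·3289128 + 5
11: 23023901 = 11·2093081 + 10
13: 23023901 = 13·1771069 + 4
17: 23023901 = 17·1354347 + 2
19: 23023901 = 19·1211784 + 5
23: 23023901 = 23·1001039 + 4
29: 23023901 = 29·793927 + 18
31: 23023901 = 31·742706 + 15
37: 23023901 = 37·622267 + 22
41: 23023901 = 41·561558 + 23
43: 23023901 = 43·535439 + 24
47: 23023901 = 47·489870 + 11
53: 23023901 = 53·434413 + 12
59: 23023901 = 59·390235 + 36
61: 23023901 = 61·377441

61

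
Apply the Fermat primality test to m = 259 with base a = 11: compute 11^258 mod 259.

1

11^1 ≡ 11 (mod 259)
11^2 ≡ 11^2 = 121 ≡ 121 (mod 259)
11^4 ≡ 121^2 = 14641 ≡ 137 (mod 259)
11^8 ≡ 137^2 = 18769 ≡ 121 (mod 259)
11^16 ≡ 121^2 = 14641 ≡ 137 (mod 259)
11^32 ≡ 137^2 = 18769 ≡ 121 (mod 259)
11^64 ≡ 121^2 = 14641 ≡ 137 (mod 259)
11^128 ≡ 137^2 = 18769 ≡ 121 (mod 259)
11^256 ≡ 121^2 = 14641 ≡ 137 (mod 259)
258 = 256 + 2 in binary powers of 2.
So 11^258 ≡ 137 · 121 ≡ 1 (mod 259).
Since the result is 1, base 11 gives no evidence that 259 is composite.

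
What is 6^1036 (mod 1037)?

6^1 ≡ 6 (mod 1037)
6^2 ≡ 6^2 = 36 ≡ 36 (mod 1037)
6^4 ≡ 36^2 = 1296 ≡ 259 (mod 1037)
6^8 ≡ 259^2 = 67081 ≡ 713 (mod 1037)
6^16 ≡ 713^2 = 508369 ≡ 239 (mod 1037)
6^32 ≡ 239^2 = 57121 ≡ 86 (mod 1037)
6^64 ≡ 86^2 = 7396 ≡ 137 (mod 1037)
6^128 ≡ 137^2 = 18769 ≡ 103 (mod 1037)
6^256 ≡ 103^2 = 10609 ≡ 239 (mod 1037)
6^512 ≡ 239^2 = 57121 ≡ 86 (mod 1037)
6^1024 ≡ 86^2 = 7396 ≡ 137 (mod 1037)
1036 = 1024 + 8 + 4 in binary powers of 2.
So 6^1036 ≡ 137 · 713 · 259 ≡ 727 (mod 1037).
Since 727 ≠ 1, base 6 is a Fermat witness: 1037 is composite.

727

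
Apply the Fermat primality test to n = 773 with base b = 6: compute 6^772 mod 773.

1

6^1 ≡ 6 (mod 773)
6^2 ≡ 6^2 = 36 ≡ 36 (mod 773)
6^4 ≡ 36^2 = 1296 ≡ 523 (mod 773)
6^8 ≡ 523^2 = 273529 ≡ 660 (mod 773)
6^16 ≡ 660^2 = 435600 ≡ 401 (mod 773)
6^32 ≡ 401^2 = 160801 ≡ 17 (mod 773)
6^64 ≡ 17^2 = 289 ≡ 289 (mod 773)
6^128 ≡ 289^2 = 83521 ≡ 37 (mod 773)
6^256 ≡ 37^2 = 1369 ≡ 596 (mod 773)
6^512 ≡ 596^2 = 355216 ≡ 409 (mod 773)
772 = 512 + 256 + 4 in binary powers of 2.
So 6^772 ≡ 409 · 596 · 523 ≡ 1 (mod 773).
Since the result is 1, base 6 gives no evidence that 773 is composite.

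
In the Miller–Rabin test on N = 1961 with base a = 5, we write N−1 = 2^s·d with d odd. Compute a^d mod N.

1961 − 1 = 1960 = 2^3 · 245, so d = 245.
5^1 ≡ 5 (mod 1961)
5^2 ≡ 5^2 = 25 ≡ 25 (mod 1961)
5^4 ≡ 25^2 = 625 ≡ 625 (mod 1961)
5^8 ≡ 625^2 = 390625 ≡ 386 (mod 1961)
5^16 ≡ 386^2 = 148996 ≡ 1921 (mod 1961)
5^32 ≡ 1921^2 = 3690241 ≡ 1600 (mod 1961)
5^64 ≡ 1600^2 = 2560000 ≡ 895 (mod 1961)
5^128 ≡ 895^2 = 801025 ≡ 937 (mod 1961)
245 = 128 + 64 + 32 + 16 + 4 + 1 in binary powers of 2.
So 5^245 ≡ 937 · 895 · 1600 · 1921 · 625 · 5 ≡ 775 (mod 1961).
Squaring chain: 775 → 559 → 682; never reaches −1, so base 5 is a Miller–Rabin witness that 1961 is composite.

775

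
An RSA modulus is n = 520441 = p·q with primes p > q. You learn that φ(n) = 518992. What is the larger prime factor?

797

φ(n) = (p−1)(q−1) = n − (p+q) + 1, so p + q = 520441 − 518992 + 1 = 1450.
p and q are the roots of t² − 1450t + 520441 = 0.
Discriminant: 1450² − 4·520441 = 2102500 − 2081764 = 20736; √20736 = 144.
q = (1450 − 144)/2 = 653, p = (1450 + 144)/2 = 797.
Check: 653 · 797 = 520441.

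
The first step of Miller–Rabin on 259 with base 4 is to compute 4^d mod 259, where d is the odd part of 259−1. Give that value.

64

259 − 1 = 258 = 2^1 · 129, so d = 129.
4^1 ≡ 4 (mod 259)
4^2 ≡ 4^2 = 16 ≡ 16 (mod 259)
4^4 ≡ 16^2 = 256 ≡ 256 (mod 259)
4^8 ≡ 256^2 = 65536 ≡ 9 (mod 259)
4^16 ≡ 9^2 = 81 ≡ 81 (mod 259)
4^32 ≡ 81^2 = 6561 ≡ 86 (mod 259)
4^64 ≡ 86^2 = 7396 ≡ 144 (mod 259)
4^128 ≡ 144^2 = 20736 ≡ 16 (mod 259)
129 = 128 + 1 in binary powers of 2.
So 4^129 ≡ 16 · 4 ≡ 64 (mod 259).
Squaring chain: 64; never reaches −1, so base 4 is a Miller–Rabin witness that 259 is composite.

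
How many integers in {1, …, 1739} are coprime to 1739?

1656

Factor: 1739 = 37 · 47.
φ(1739) = (37−1) · (47−1) = 36 · 46 = 1656.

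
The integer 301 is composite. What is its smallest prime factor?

301 is odd.
Digit sum 4, not divisible by 3.
Ends in 1: not divisible by 5.
7: 301 = 7·43

7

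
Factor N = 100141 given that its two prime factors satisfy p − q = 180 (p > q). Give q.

239

Since p = q + 180, we have 100141 = q(q + 180), so q² + 180q − 100141 = 0.
Discriminant: 180² + 4·100141 = 32400 + 400564 = 432964; √432964 = 658.
q = (−180 + 658)/2 = 239, and p = q + 180 = 419.
Check: 239 · 419 = 100141.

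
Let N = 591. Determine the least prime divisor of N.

591 is odd.
Digit sum 15, divisible by 3.

3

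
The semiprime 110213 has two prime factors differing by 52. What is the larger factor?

359

Since p = q + 52, we have 110213 = q(q + 52), so q² + 52q − 110213 = 0.
Discriminant: 52² + 4·110213 = 2704 + 440852 = 443556; √443556 = 666.
q = (−52 + 666)/2 = 307, and p = q + 52 = 359.
Check: 307 · 359 = 110213.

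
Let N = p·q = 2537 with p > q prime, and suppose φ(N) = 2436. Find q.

φ(n) = (p−1)(q−1) = n − (p+q) + 1, so p + q = 2537 − 2436 + 1 = 102.
p and q are the roots of t² − 102t + 2537 = 0.
Discriminant: 102² − 4·2537 = 10404 − 10148 = 256; √256 = 16.
q = (102 − 16)/2 = 43, p = (102 + 16)/2 = 59.
Check: 43 · 59 = 2537.

43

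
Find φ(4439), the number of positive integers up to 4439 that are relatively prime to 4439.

Factor: 4439 = 23 · 193.
φ(4439) = (23−1) · (193−1) = 22 · 192 = 4224.

4224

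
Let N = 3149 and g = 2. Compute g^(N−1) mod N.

2^1 ≡ 2 (mod 3149)
2^2 ≡ 2^2 = 4 ≡ 4 (mod 3149)
2^4 ≡ 4^2 = 16 ≡ 16 (mod 3149)
2^8 ≡ 16^2 = 256 ≡ 256 (mod 3149)
2^16 ≡ 256^2 = 65536 ≡ 2556 (mod 3149)
2^32 ≡ 2556^2 = 6533136 ≡ 2110 (mod 3149)
2^64 ≡ 2110^2 = 4452100 ≡ 2563 (mod 3149)
2^128 ≡ 2563^2 = 6568969 ≡ 155 (mod 3149)
2^256 ≡ 155^2 = 24025 ≡ 1982 (mod 3149)
2^512 ≡ 1982^2 = 3928324 ≡ 1521 (mod 3149)
2^1024 ≡ 1521^2 = 2313441 ≡ 2075 (mod 3149)
2^2048 ≡ 2075^2 = 4305625 ≡ 942 (mod 3149)
3148 = 2048 + 1024 + 64 + 8 + 4 in binary powers of 2.
So 2^3148 ≡ 942 · 2075 · 2563 · 256 · 16 ≡ 1322 (mod 3149).
Since 1322 ≠ 1, base 2 is a Fermat witness: 3149 is composite.

1322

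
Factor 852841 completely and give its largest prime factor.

61

852841 = 11 · 77531
77531 = 31 · 2501
2501 = 41 · 61
61 is prime.
So 852841 = 11 · 31 · 41 · 61; the largest prime factor is 61.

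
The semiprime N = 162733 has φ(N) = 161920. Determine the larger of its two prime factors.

φ(n) = (p−1)(q−1) = n − (p+q) + 1, so p + q = 162733 − 161920 + 1 = 814.
p and q are the roots of t² − 814t + 162733 = 0.
Discriminant: 814² − 4·162733 = 662596 − 650932 = 11664; √11664 = 108.
q = (814 − 108)/2 = 353, p = (814 + 108)/2 = 461.
Check: 353 · 461 = 162733.

461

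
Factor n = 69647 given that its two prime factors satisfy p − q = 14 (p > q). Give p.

271

Since p = q + 14, we have 69647 = q(q + 14), so q² + 14q − 69647 = 0.
Discriminant: 14² + 4·69647 = 196 + 278588 = 278784; √278784 = 528.
q = (−14 + 528)/2 = 257, and p = q + 14 = 271.
Check: 257 · 271 = 69647.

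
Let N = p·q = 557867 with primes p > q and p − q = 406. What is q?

Since p = q + 406, we have 557867 = q(q + 406), so q² + 406q − 557867 = 0.
Discriminant: 406² + 4·557867 = 164836 + 2231468 = 2396304; √2396304 = 1548.
q = (−406 + 1548)/2 = 571, and p = q + 406 = 977.
Check: 571 · 977 = 557867.

571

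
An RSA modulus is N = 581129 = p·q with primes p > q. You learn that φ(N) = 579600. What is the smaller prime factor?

φ(n) = (p−1)(q−1) = n − (p+q) + 1, so p + q = 581129 − 579600 + 1 = 1530.
p and q are the roots of t² − 1530t + 581129 = 0.
Discriminant: 1530² − 4·581129 = 2340900 − 2324516 = 16384; √16384 = 128.
q = (1530 − 128)/2 = 701, p = (1530 + 128)/2 = 829.
Check: 701 · 829 = 581129.

701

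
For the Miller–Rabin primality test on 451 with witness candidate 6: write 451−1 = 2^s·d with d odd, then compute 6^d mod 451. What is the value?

451 − 1 = 450 = 2^1 · 225, so d = 225.
6^1 ≡ 6 (mod 451)
6^2 ≡ 6^2 = 36 ≡ 36 (mod 451)
6^4 ≡ 36^2 = 1296 ≡ 394 (mod 451)
6^8 ≡ 394^2 = 155236 ≡ 92 (mod 451)
6^16 ≡ 92^2 = 8464 ≡ 346 (mod 451)
6^32 ≡ 346^2 = 119716 ≡ 201 (mod 451)
6^64 ≡ 201^2 = 40401 ≡ 262 (mod 451)
6^128 ≡ 262^2 = 68644 ≡ 92 (mod 451)
225 = 128 + 64 + 32 + 1 in binary powers of 2.
So 6^225 ≡ 92 · 262 · 201 · 6 ≡ 219 (mod 451).
Squaring chain: 219; never reaches −1, so base 6 is a Miller–Rabin witness that 451 is composite.

219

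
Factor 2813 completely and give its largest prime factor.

97

2813 = 29 · 97
97 is prime.
So 2813 = 29 · 97; the largest prime factor is 97.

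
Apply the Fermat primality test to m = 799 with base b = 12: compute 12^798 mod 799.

780

12^1 ≡ 12 (mod 799)
12^2 ≡ 12^2 = 144 ≡ 144 (mod 799)
12^4 ≡ 144^2 = 20736 ≡ 761 (mod 799)
12^8 ≡ 761^2 = 579121 ≡ 645 (mod 799)
12^16 ≡ 645^2 = 416025 ≡ 545 (mod 799)
12^32 ≡ 545^2 = 297025 ≡ 596 (mod 799)
12^64 ≡ 596^2 = 355216 ≡ 460 (mod 799)
12^128 ≡ 460^2 = 211600 ≡ 664 (mod 799)
12^256 ≡ 664^2 = 440896 ≡ 647 (mod 799)
12^512 ≡ 647^2 = 418609 ≡ 732 (mod 799)
798 = 512 + 256 + 16 + 8 + 4 + 2 in binary powers of 2.
So 12^798 ≡ 732 · 647 · 545 · 645 · 761 · 144 ≡ 780 (mod 799).
Since 780 ≠ 1, base 12 is a Fermat witness: 799 is composite.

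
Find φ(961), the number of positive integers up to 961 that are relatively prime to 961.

930

Factor: 961 = 31^2.
φ(961) = 31^1·(31−1) = 930.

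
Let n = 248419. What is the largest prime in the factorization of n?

83

248419 = 41 · 6059
6059 = 73 · 83
83 is prime.
So 248419 = 41 · 73 · 83; the largest prime factor is 83.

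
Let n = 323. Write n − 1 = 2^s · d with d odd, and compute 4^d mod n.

323 − 1 = 322 = 2^1 · 161, so d = 161.
4^1 ≡ 4 (mod 323)
4^2 ≡ 4^2 = 16 ≡ 16 (mod 323)
4^4 ≡ 16^2 = 256 ≡ 256 (mod 323)
4^8 ≡ 256^2 = 65536 ≡ 290 (mod 323)
4^16 ≡ 290^2 = 84100 ≡ 120 (mod 323)
4^32 ≡ 120^2 = 14400 ≡ 188 (mod 323)
4^64 ≡ 188^2 = 35344 ≡ 137 (mod 323)
4^128 ≡ 137^2 = 18769 ≡ 35 (mod 323)
161 = 128 + 32 + 1 in binary powers of 2.
So 4^161 ≡ 35 · 188 · 4 ≡ 157 (mod 323).
Squaring chain: 157; never reaches −1, so base 4 is a Miller–Rabin witness that 323 is composite.

157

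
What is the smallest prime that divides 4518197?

4518197 is odd.
Digit sum 35, not divisible by 3.
Ends in 7: not divisible by 5.
7: 4518197 = 7·645456 + 5
11: 4518197 = 11·410745 + 2
13: 4518197 = 13·347553 + 8
17: 4518197 = 17·265776 + 5
19: 4518197 = 19·237799 + 16
23: 4518197 = 23·196443 + 8
29: 4518197 = 29·155799 + 26
31: 4518197 = 31·145748 + 9
37: 4518197 = 37·122113 + 16
41: 4518197 = 41·110199 + 38
43: 4518197 = 43·105074 + 15
47: 4518197 = 47·96131 + 40
53: 4518197 = 53·85249

53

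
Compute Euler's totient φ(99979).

Factor: 99979 = 11 · 61 · 149.
φ(99979) = (11−1) · (61−1) · (149−1) = 10 · 60 · 148 = 88800.

88800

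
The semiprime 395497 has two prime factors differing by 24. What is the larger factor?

Since p = q + 24, we have 395497 = q(q + 24), so q² + 24q − 395497 = 0.
Discriminant: 24² + 4·395497 = 576 + 1581988 = 1582564; √1582564 = 1258.
q = (−24 + 1258)/2 = 617, and p = q + 24 = 641.
Check: 617 · 641 = 395497.

641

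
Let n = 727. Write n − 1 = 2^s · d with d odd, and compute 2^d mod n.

727 − 1 = 726 = 2^1 · 363, so d = 363.
2^1 ≡ 2 (mod 727)
2^2 ≡ 2^2 = 4 ≡ 4 (mod 727)
2^4 ≡ 4^2 = 16 ≡ 16 (mod 727)
2^8 ≡ 16^2 = 256 ≡ 256 (mod 727)
2^16 ≡ 256^2 = 65536 ≡ 106 (mod 727)
2^32 ≡ 106^2 = 11236 ≡ 331 (mod 727)
2^64 ≡ 331^2 = 109561 ≡ 511 (mod 727)
2^128 ≡ 511^2 = 261121 ≡ 128 (mod 727)
2^256 ≡ 128^2 = 16384 ≡ 390 (mod 727)
363 = 256 + 64 + 32 + 8 + 2 + 1 in binary powers of 2.
So 2^363 ≡ 390 · 511 · 331 · 256 · 4 · 2 ≡ 1 (mod 727).
Since 2^d ≡ 1 (mod 727), base 2 does not prove 727 composite.

1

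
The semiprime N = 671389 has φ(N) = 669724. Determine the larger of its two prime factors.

983

φ(n) = (p−1)(q−1) = n − (p+q) + 1, so p + q = 671389 − 669724 + 1 = 1666.
p and q are the roots of t² − 1666t + 671389 = 0.
Discriminant: 1666² − 4·671389 = 2775556 − 2685556 = 90000; √90000 = 300.
q = (1666 − 300)/2 = 683, p = (1666 + 300)/2 = 983.
Check: 683 · 983 = 671389.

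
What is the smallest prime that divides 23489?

83

23489 is odd.
Digit sum 26, not divisible by 3.
Ends in 9: not divisible by 5.
7: 23489 = 7·3355 + 4
11: 23489 = 11·2135 + 4
13: 23489 = 13·1806 + 11
17: 23489 = 17·1381 + 12
19: 23489 = 19·1236 + 5
23: 23489 = 23·1021 + 6
29: 23489 = 29·809 + 28
31: 23489 = 31·757 + 22
37: 23489 = 37·634 + 31
41: 23489 = 41·572 + 37
43: 23489 = 43·546 + 11
47: 23489 = 47·499 + 36
53: 23489 = 53·443 + 10
59: 23489 = 59·398 + 7
61: 23489 = 61·385 + 4
67: 23489 = 67·350 + 39
71: 23489 = 71·330 + 59
73: 23489 = 73·321 + 56
79: 23489 = 79·297 + 26
83: 23489 = 83·283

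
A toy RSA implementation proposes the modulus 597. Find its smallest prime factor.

3

597 is odd.
Digit sum 21, divisible by 3.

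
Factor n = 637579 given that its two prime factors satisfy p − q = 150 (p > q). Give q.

727

Since p = q + 150, we have 637579 = q(q + 150), so q² + 150q − 637579 = 0.
Discriminant: 150² + 4·637579 = 22500 + 2550316 = 2572816; √2572816 = 1604.
q = (−150 + 1604)/2 = 727, and p = q + 150 = 877.
Check: 727 · 877 = 637579.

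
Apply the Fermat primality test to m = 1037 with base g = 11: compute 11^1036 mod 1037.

489

11^1 ≡ 11 (mod 1037)
11^2 ≡ 11^2 = 121 ≡ 121 (mod 1037)
11^4 ≡ 121^2 = 14641 ≡ 123 (mod 1037)
11^8 ≡ 123^2 = 15129 ≡ 611 (mod 1037)
11^16 ≡ 611^2 = 373321 ≡ 1 (mod 1037)
11^32 ≡ 1^2 = 1 ≡ 1 (mod 1037)
11^64 ≡ 1^2 = 1 ≡ 1 (mod 1037)
11^128 ≡ 1^2 = 1 ≡ 1 (mod 1037)
11^256 ≡ 1^2 = 1 ≡ 1 (mod 1037)
11^512 ≡ 1^2 = 1 ≡ 1 (mod 1037)
11^1024 ≡ 1^2 = 1 ≡ 1 (mod 1037)
1036 = 1024 + 8 + 4 in binary powers of 2.
So 11^1036 ≡ 1 · 611 · 123 ≡ 489 (mod 1037).
Since 489 ≠ 1, base 11 is a Fermat witness: 1037 is composite.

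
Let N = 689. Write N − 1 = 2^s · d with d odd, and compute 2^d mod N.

689 − 1 = 688 = 2^4 · 43, so d = 43.
2^1 ≡ 2 (mod 689)
2^2 ≡ 2^2 = 4 ≡ 4 (mod 689)
2^4 ≡ 4^2 = 16 ≡ 16 (mod 689)
2^8 ≡ 16^2 = 256 ≡ 256 (mod 689)
2^16 ≡ 256^2 = 65536 ≡ 81 (mod 689)
2^32 ≡ 81^2 = 6561 ≡ 360 (mod 689)
43 = 32 + 8 + 2 + 1 in binary powers of 2.
So 2^43 ≡ 360 · 256 · 4 · 2 ≡ 50 (mod 689).
Squaring chain: 50 → 433 → 81 → 360; never reaches −1, so base 2 is a Miller–Rabin witness that 689 is composite.

50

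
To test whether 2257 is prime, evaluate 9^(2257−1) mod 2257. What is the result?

9^1 ≡ 9 (mod 2257)
9^2 ≡ 9^2 = 81 ≡ 81 (mod 2257)
9^4 ≡ 81^2 = 6561 ≡ 2047 (mod 2257)
9^8 ≡ 2047^2 = 4190209 ≡ 1217 (mod 2257)
9^16 ≡ 1217^2 = 1481089 ≡ 497 (mod 2257)
9^32 ≡ 497^2 = 247009 ≡ 996 (mod 2257)
9^64 ≡ 996^2 = 992016 ≡ 1193 (mod 2257)
9^128 ≡ 1193^2 = 1423249 ≡ 1339 (mod 2257)
9^256 ≡ 1339^2 = 1792921 ≡ 863 (mod 2257)
9^512 ≡ 863^2 = 744769 ≡ 2216 (mod 2257)
9^1024 ≡ 2216^2 = 4910656 ≡ 1681 (mod 2257)
9^2048 ≡ 1681^2 = 2825761 ≡ 2254 (mod 2257)
2256 = 2048 + 128 + 64 + 16 in binary powers of 2.
So 9^2256 ≡ 2254 · 1339 · 1193 · 497 ≡ 1046 (mod 2257).
Since 1046 ≠ 1, base 9 is a Fermat witness: 2257 is composite.

1046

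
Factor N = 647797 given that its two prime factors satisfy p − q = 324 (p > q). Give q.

Since p = q + 324, we have 647797 = q(q + 324), so q² + 324q − 647797 = 0.
Discriminant: 324² + 4·647797 = 104976 + 2591188 = 2696164; √2696164 = 1642.
q = (−324 + 1642)/2 = 659, and p = q + 324 = 983.
Check: 659 · 983 = 647797.

659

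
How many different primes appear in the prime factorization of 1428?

4

1428 = 2^2 · 357
357 = 3 · 119
119 = 7 · 17
1428 = 2^2 · 3 · 7 · 17, which has 4 distinct prime factors.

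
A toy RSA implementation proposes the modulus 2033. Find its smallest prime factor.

2033 is odd.
Digit sum 8, not divisible by 3.
Ends in 3: not divisible by 5.
7: 2033 = 7·290 + 3
11: 2033 = 11·184 + 9
13: 2033 = 13·156 + 5
17: 2033 = 17·119 + 10
19: 2033 = 19·107

19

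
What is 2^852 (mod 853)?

1

2^1 ≡ 2 (mod 853)
2^2 ≡ 2^2 = 4 ≡ 4 (mod 853)
2^4 ≡ 4^2 = 16 ≡ 16 (mod 853)
2^8 ≡ 16^2 = 256 ≡ 256 (mod 853)
2^16 ≡ 256^2 = 65536 ≡ 708 (mod 853)
2^32 ≡ 708^2 = 501264 ≡ 553 (mod 853)
2^64 ≡ 553^2 = 305809 ≡ 435 (mod 853)
2^128 ≡ 435^2 = 189225 ≡ 712 (mod 853)
2^256 ≡ 712^2 = 506944 ≡ 262 (mod 853)
2^512 ≡ 262^2 = 68644 ≡ 404 (mod 853)
852 = 512 + 256 + 64 + 16 + 4 in binary powers of 2.
So 2^852 ≡ 404 · 262 · 435 · 708 · 16 ≡ 1 (mod 853).
Since the result is 1, base 2 gives no evidence that 853 is composite.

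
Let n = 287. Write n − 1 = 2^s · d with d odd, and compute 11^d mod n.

287 − 1 = 286 = 2^1 · 143, so d = 143.
11^1 ≡ 11 (mod 287)
11^2 ≡ 11^2 = 121 ≡ 121 (mod 287)
11^4 ≡ 121^2 = 14641 ≡ 4 (mod 287)
11^8 ≡ 4^2 = 16 ≡ 16 (mod 287)
11^16 ≡ 16^2 = 256 ≡ 256 (mod 287)
11^32 ≡ 256^2 = 65536 ≡ 100 (mod 287)
11^64 ≡ 100^2 = 10000 ≡ 242 (mod 287)
11^128 ≡ 242^2 = 58564 ≡ 16 (mod 287)
143 = 128 + 8 + 4 + 2 + 1 in binary powers of 2.
So 11^143 ≡ 16 · 16 · 4 · 121 · 11 ≡ 268 (mod 287).
Squaring chain: 268; never reaches −1, so base 11 is a Miller–Rabin witness that 287 is composite.

268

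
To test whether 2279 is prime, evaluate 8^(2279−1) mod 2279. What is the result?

8^1 ≡ 8 (mod 2279)
8^2 ≡ 8^2 = 64 ≡ 64 (mod 2279)
8^4 ≡ 64^2 = 4096 ≡ 1817 (mod 2279)
8^8 ≡ 1817^2 = 3301489 ≡ 1497 (mod 2279)
8^16 ≡ 1497^2 = 2241009 ≡ 752 (mod 2279)
8^32 ≡ 752^2 = 565504 ≡ 312 (mod 2279)
8^64 ≡ 312^2 = 97344 ≡ 1626 (mod 2279)
8^128 ≡ 1626^2 = 2643876 ≡ 236 (mod 2279)
8^256 ≡ 236^2 = 55696 ≡ 1000 (mod 2279)
8^512 ≡ 1000^2 = 1000000 ≡ 1798 (mod 2279)
8^1024 ≡ 1798^2 = 3232804 ≡ 1182 (mod 2279)
8^2048 ≡ 1182^2 = 1397124 ≡ 97 (mod 2279)
2278 = 2048 + 128 + 64 + 32 + 4 + 2 in binary powers of 2.
So 8^2278 ≡ 97 · 236 · 1626 · 312 · 1817 · 64 ≡ 520 (mod 2279).
Since 520 ≠ 1, base 8 is a Fermat witness: 2279 is composite.

520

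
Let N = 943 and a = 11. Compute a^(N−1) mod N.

11^1 ≡ 11 (mod 943)
11^2 ≡ 11^2 = 121 ≡ 121 (mod 943)
11^4 ≡ 121^2 = 14641 ≡ 496 (mod 943)
11^8 ≡ 496^2 = 246016 ≡ 836 (mod 943)
11^16 ≡ 836^2 = 698896 ≡ 133 (mod 943)
11^32 ≡ 133^2 = 17689 ≡ 715 (mod 943)
11^64 ≡ 715^2 = 511225 ≡ 119 (mod 943)
11^128 ≡ 119^2 = 14161 ≡ 16 (mod 943)
11^256 ≡ 16^2 = 256 ≡ 256 (mod 943)
11^512 ≡ 256^2 = 65536 ≡ 469 (mod 943)
942 = 512 + 256 + 128 + 32 + 8 + 4 + 2 in binary powers of 2.
So 11^942 ≡ 469 · 256 · 16 · 715 · 836 · 496 · 121 ≡ 453 (mod 943).
Since 453 ≠ 1, base 11 is a Fermat witness: 943 is composite.

453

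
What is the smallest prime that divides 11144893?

53

11144893 is odd.
Digit sum 31, not divisible by 3.
Ends in 3: not divisible by 5.
7: 11144893 = 7·1592127 + 4
11: 11144893 = 11·1013172 + 1
13: 11144893 = 13·857299 + 6
17: 11144893 = 17·655581 + 16
19: 11144893 = 19·586573 + 6
23: 11144893 = 23·484560 + 13
29: 11144893 = 29·384306 + 19
31: 11144893 = 31·359512 + 21
37: 11144893 = 37·301213 + 12
41: 11144893 = 41·271826 + 27
43: 11144893 = 43·259183 + 24
47: 11144893 = 47·237125 + 18
53: 11144893 = 53·210281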